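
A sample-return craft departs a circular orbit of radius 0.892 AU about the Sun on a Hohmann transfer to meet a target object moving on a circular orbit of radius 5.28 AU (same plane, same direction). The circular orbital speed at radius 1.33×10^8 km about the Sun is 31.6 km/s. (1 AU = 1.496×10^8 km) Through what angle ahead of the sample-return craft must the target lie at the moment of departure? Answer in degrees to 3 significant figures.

From the circular-orbit relation v² = μ/r at r = 1.33×10^8 km: μ = v²r = (31.6)² × 1.33×10^8 = 1.32808×10^11 km³/s².
In km: r₁ = 0.892 × 1.496×10^8 = 1.334432×10^8 km; r₂ = 5.28 × 1.496×10^8 = 7.89888×10^8 km.
Transfer-ellipse semi-major axis a_t = (r₁ + r₂)/2 = (1.334432×10^8 + 7.89888×10^8)/2 = 4.616656×10^8 km.
Transfer time t = π√(a_t³/μ) = 8.5512×10^7 s.
Target angular speed ω₂ = √(μ/r₂³) = 1.6416×10^-8 rad/s.
Angle swept by the target during transfer: ω₂·t = 1.4038 rad = 80.43°.
Arrival is 180° from departure on the ellipse, so φ = 180° − 80.43° = 99.6°.

φ = 99.6°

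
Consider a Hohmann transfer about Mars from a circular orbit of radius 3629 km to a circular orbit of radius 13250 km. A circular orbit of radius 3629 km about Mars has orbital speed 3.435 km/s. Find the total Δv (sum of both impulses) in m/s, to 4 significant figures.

From the circular-orbit relation v² = μ/r at r = 3629 km: μ = v²r = (3.435)² × 3629 = 42819.4 km³/s².
Semi-major axis of the transfer orbit: a_t = (3629 + 13250)/2 = 8439.5 km.
At r₁ the circular-orbit speed is v₁ = √(μ/r₁) = 3.435 km/s.
Transfer-orbit speed at r₁ (vis-viva): v_p = √[μ(2/r₁ − 1/a_t)] = 4.304 km/s.
First burn Δv₁ = |v_p − v₁| = 0.8690 km/s.
Circular speed at r₂: v₂ = √(μ/r₂) = 1.7977 km/s.
Transfer-orbit speed at r₂: v_a = √[μ(2/r₂ − 1/a_t)] = 1.1788 km/s.
Second burn Δv₂ = |v₂ − v_a| = 0.6189 km/s.
Total Δv = Δv₁ + Δv₂ = 1.488 km/s.

Δv = 1488 m/s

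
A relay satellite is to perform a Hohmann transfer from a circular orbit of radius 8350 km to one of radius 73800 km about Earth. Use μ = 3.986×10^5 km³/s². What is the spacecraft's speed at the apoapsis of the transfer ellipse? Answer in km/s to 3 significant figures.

The Hohmann ellipse has a_t = (r₁ + r₂)/2 = 41075 km.
The apoapsis of the transfer ellipse is at r = 73800 km.
Vis-viva: v = √[μ(2/r − 1/a_t)] = √[3.986×10^5 × (2/73800 − 1/41075)] = 1.048 km/s.

v = 1.05 km/s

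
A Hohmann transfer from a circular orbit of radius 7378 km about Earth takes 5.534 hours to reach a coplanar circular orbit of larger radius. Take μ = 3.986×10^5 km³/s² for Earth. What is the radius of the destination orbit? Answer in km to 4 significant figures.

Transfer time t = 5.534 hours = 19922.4 s, and t = π√(a_t³/μ).
So a_t = (μ t²/π²)^(1/3) = (3.986×10^5 × (19922.4)² / π²)^(1/3) = 25214 km.
Since a_t = (r₁ + r₂)/2, r₂ = 2a_t − r₁ = 2×25214 − 7378 = 43050 km.

r₂ = 43050 km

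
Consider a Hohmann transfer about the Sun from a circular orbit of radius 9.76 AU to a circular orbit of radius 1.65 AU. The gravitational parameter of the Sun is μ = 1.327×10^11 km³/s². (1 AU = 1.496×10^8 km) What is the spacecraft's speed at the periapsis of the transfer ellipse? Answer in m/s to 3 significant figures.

v = 30300 m/s

In km: r₁ = 9.76 × 1.496×10^8 = 1.460096×10^9 km; r₂ = 1.65 × 1.496×10^8 = 2.4684×10^8 km.
The Hohmann ellipse has a_t = (r₁ + r₂)/2 = 8.53468×10^8 km.
At periapsis, r = 2.4684×10^8 km.
From the vis-viva equation, v = √[μ(2/r − 1/a_t)] = 30.33 km/s.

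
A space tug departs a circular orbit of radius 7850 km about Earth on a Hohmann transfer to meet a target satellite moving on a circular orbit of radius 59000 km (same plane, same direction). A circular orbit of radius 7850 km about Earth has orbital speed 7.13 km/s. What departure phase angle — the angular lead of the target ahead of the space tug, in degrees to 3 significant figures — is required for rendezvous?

φ = 103°

From the circular-orbit relation v² = μ/r at r = 7850 km: μ = v²r = (7.13)² × 7850 = 3.99070×10^5 km³/s².
The Hohmann ellipse has a_t = (r₁ + r₂)/2 = 33425 km.
Transfer time t = π√(a_t³/μ) = 30390 s.
Target angular speed ω₂ = √(μ/r₂³) = 4.408×10^-5 rad/s.
Angle swept by the target during transfer: ω₂·t = 1.3396 rad = 76.75°.
Arrival is 180° from departure on the ellipse, so φ = 180° − 76.75° = 103°.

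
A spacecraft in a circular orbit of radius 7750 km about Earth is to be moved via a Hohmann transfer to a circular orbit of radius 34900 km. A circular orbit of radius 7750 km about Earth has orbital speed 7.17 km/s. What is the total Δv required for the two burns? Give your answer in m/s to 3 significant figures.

Δv = 3340 m/s

From the circular-orbit relation v² = μ/r at r = 7750 km: μ = v²r = (7.17)² × 7750 = 3.98419×10^5 km³/s².
Semi-major axis of the transfer orbit: a_t = (7750 + 34900)/2 = 21325 km.
Circular speed at r₁: v₁ = √(μ/r₁) = √(3.98419×10^5/7750) = 7.170 km/s.
Transfer-orbit speed at r₁ (vis-viva equation): v_p = √[μ(2/r₁ − 1/a_t)] = 9.172 km/s.
First burn Δv₁ = |v_p − v₁| = 2.002 km/s.
Circular speed at r₂: v₂ = √(μ/r₂) = 3.379 km/s.
Transfer-orbit speed at r₂: v_a = √[μ(2/r₂ − 1/a_t)] = 2.037 km/s.
Second burn Δv₂ = |v₂ − v_a| = 1.342 km/s.
Δv = Δv₁ + Δv₂ = 2.002 + 1.342 = 3.344 km/s.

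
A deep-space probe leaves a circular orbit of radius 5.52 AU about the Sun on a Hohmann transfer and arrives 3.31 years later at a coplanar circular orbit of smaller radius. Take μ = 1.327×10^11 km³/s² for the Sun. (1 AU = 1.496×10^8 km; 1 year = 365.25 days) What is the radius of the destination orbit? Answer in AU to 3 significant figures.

In km: r₁ = 5.52 × 1.496×10^8 = 8.25792×10^8 km.
Transfer time t = 3.31 years × 365.25 × 86400 s = 1.04455656×10^8 s, and t = π√(a_t³/μ).
So a_t = (μ t²/π²)^(1/3) = (1.327×10^11 × (1.04455656×10^8)² / π²)^(1/3) = 5.2741×10^8 km.
Since a_t = (r₁ + r₂)/2, r₂ = 2a_t − r₁ = 2×5.2741×10^8 − 8.25792×10^8 = 2.29028×10^8 km.
In AU: r₂ = 2.29028×10^8 / 1.496×10^8 = 1.53 AU.

r₂ = 1.53 AU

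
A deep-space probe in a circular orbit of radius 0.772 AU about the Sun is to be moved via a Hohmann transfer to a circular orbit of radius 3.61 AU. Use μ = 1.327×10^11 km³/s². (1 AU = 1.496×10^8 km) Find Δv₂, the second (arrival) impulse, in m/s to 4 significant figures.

In km: r₁ = 0.772 × 1.496×10^8 = 1.154912×10^8 km; r₂ = 3.61 × 1.496×10^8 = 5.40056×10^8 km.
Transfer-ellipse semi-major axis a_t = (r₁ + r₂)/2 = (1.154912×10^8 + 5.40056×10^8)/2 = 3.277736×10^8 km.
On the circular orbit at r = 5.40056×10^8 km, v_c = √(μ/r) = 15.6753 km/s.
Transfer-orbit speed at the same r (vis-viva, a = a_t): v_t = √[μ(2/r − 1/a_t)] = 9.30472 km/s.
Δv₂ = |v_t − v_c| = |9.30472 − 15.6753| = 6.371 km/s.

Δv₂ = 6371 m/s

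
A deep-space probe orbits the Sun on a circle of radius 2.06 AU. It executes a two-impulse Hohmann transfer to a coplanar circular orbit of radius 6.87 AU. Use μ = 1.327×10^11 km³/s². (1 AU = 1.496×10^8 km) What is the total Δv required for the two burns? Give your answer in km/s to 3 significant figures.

In km: r₁ = 2.06 × 1.496×10^8 = 3.08176×10^8 km; r₂ = 6.87 × 1.496×10^8 = 1.027752×10^9 km.
The Hohmann ellipse has a_t = (r₁ + r₂)/2 = 6.67964×10^8 km.
At r₁ the circular-orbit speed is v₁ = √(μ/r₁) = 20.751 km/s.
On the transfer ellipse at r₁, vis-viva equation gives v_p = √[μ(2/r₁ − 1/a_t)] = 25.740 km/s.
First burn Δv₁ = |v_p − v₁| = 4.989 km/s.
At r₂, v₂ = √(μ/r₂) = 11.363 km/s.
Transfer-orbit speed at r₂: v_a = √[μ(2/r₂ − 1/a_t)] = 7.7182 km/s.
Second burn Δv₂ = |v₂ − v_a| = 3.645 km/s.
Δv = Δv₁ + Δv₂ = 4.989 + 3.645 = 8.634 km/s.

Δv = 8.63 km/s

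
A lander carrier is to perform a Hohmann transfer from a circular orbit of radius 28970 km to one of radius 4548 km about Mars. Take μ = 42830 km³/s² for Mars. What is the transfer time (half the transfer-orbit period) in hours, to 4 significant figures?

The Hohmann ellipse has a_t = (r₁ + r₂)/2 = 16759 km.
By Kepler's third law the transfer-orbit period is T = 2π√(a_t³/μ), so t = T/2 = 32934 s.
Converting: 32934 s ÷ 3600 s/hour = 9.148 hours.

t = 9.148 hours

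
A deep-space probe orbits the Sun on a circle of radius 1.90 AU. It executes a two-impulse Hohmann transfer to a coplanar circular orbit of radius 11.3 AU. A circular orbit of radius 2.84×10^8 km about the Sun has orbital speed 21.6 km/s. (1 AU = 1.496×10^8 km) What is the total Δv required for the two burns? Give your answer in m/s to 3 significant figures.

From the circular-orbit relation v² = μ/r at r = 2.84×10^8 km: μ = v²r = (21.6)² × 2.84×10^8 = 1.32503×10^11 km³/s².
In km: r₁ = 1.90 × 1.496×10^8 = 2.8424×10^8 km; r₂ = 11.3 × 1.496×10^8 = 1.69048×10^9 km.
Semi-major axis of the transfer orbit: a_t = (2.8424×10^8 + 1.69048×10^9)/2 = 9.8736×10^8 km.
Circular speed at r₁: v₁ = √(μ/r₁) = √(1.32503×10^11/2.8424×10^8) = 21.59 km/s.
On the transfer ellipse at r₁, vis-viva gives v_p = √[μ(2/r₁ − 1/a_t)] = 28.25 km/s.
First burn Δv₁ = |v_p − v₁| = 6.660 km/s.
At r₂, v₂ = √(μ/r₂) = 8.853 km/s.
Transfer-orbit speed at r₂: v_a = √[μ(2/r₂ − 1/a_t)] = 4.750 km/s.
Second burn Δv₂ = |v₂ − v_a| = 4.103 km/s.
Total Δv = Δv₁ + Δv₂ = 10.76 km/s.

Δv = 10800 m/s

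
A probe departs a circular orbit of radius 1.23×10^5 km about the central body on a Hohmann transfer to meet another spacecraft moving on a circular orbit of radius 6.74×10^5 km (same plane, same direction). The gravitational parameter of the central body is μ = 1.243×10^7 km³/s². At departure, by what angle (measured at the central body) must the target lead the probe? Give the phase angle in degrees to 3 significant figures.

Transfer-ellipse semi-major axis a_t = (r₁ + r₂)/2 = (1.230×10^5 + 6.740×10^5)/2 = 3.985×10^5 km.
Transfer time t = π√(a_t³/μ) = 2.24159×10^5 s.
Target angular speed ω₂ = √(μ/r₂³) = 6.37156×10^-6 rad/s.
Angle swept by the target during transfer: ω₂·t = 1.4282 rad = 81.83°.
Arrival is 180° from departure on the ellipse, so φ = 180° − 81.83° = 98.2°.

φ = 98.2°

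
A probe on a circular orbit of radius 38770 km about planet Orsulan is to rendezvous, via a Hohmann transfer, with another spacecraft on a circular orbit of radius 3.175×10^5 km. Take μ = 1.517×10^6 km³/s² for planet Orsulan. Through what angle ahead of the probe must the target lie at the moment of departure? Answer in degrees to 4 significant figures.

φ = 104.4°

Transfer-ellipse semi-major axis a_t = (r₁ + r₂)/2 = (38770 + 3.175×10^5)/2 = 1.78135×10^5 km.
The half-period of the transfer ellipse is t = π√(a_t³/μ) = 1.9177×10^5 s.
The target's mean motion on its circular orbit is ω₂ = √(μ/r₂³) = 6.8846×10^-6 rad/s.
Angle swept by the target during transfer: ω₂·t = 1.32026 rad = 75.645°.
Arrival is 180° from departure on the ellipse, so φ = 180° − 75.645° = 104.4°.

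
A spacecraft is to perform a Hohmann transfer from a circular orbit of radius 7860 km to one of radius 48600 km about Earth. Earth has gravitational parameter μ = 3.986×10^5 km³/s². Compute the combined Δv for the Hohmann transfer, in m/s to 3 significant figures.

Transfer-ellipse semi-major axis a_t = (r₁ + r₂)/2 = (7860 + 48600)/2 = 28230 km.
Circular speed at r₁: v₁ = √(μ/r₁) = √(3.986×10^5/7860) = 7.1213 km/s.
On the transfer ellipse at r₁, vis-viva equation gives v_p = √[μ(2/r₁ − 1/a_t)] = 9.3437 km/s.
First burn Δv₁ = |v_p − v₁| = 2.222 km/s.
At r₂, v₂ = √(μ/r₂) = 2.864 km/s.
Transfer-orbit speed at r₂: v_a = √[μ(2/r₂ − 1/a_t)] = 1.511 km/s.
Second burn Δv₂ = |v₂ − v_a| = 1.353 km/s.
Total Δv = Δv₁ + Δv₂ = 3.575 km/s.

Δv = 3580 m/s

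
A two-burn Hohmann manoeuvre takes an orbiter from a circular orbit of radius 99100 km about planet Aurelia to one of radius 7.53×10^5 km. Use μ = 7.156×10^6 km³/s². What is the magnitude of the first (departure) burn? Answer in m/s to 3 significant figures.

Δv₁ = 2800 m/s

Transfer-ellipse semi-major axis a_t = (r₁ + r₂)/2 = (99100 + 7.530×10^5)/2 = 4.2605×10^5 km.
Circular speed at r = 99100 km: v_c = √(μ/r) = 8.4976 km/s.
Transfer-orbit speed at the same r (vis-viva, a = a_t): v_t = √[μ(2/r − 1/a_t)] = 11.297 km/s.
Δv₁ = |v_t − v_c| = |11.297 − 8.4976| = 2.799 km/s.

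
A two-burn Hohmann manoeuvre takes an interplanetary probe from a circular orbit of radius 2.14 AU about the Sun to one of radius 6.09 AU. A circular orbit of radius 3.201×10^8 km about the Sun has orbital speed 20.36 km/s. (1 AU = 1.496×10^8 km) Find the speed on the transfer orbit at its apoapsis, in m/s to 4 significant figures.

From the circular-orbit relation v² = μ/r at r = 3.201×10^8 km: μ = v²r = (20.36)² × 3.201×10^8 = 1.32691×10^11 km³/s².
In km: r₁ = 2.14 × 1.496×10^8 = 3.20144×10^8 km; r₂ = 6.09 × 1.496×10^8 = 9.11064×10^8 km.
Semi-major axis of the transfer orbit: a_t = (3.20144×10^8 + 9.11064×10^8)/2 = 6.15604×10^8 km.
The apoapsis of the transfer ellipse is at r = 9.11064×10^8 km.
Vis-viva: v = √[μ(2/r − 1/a_t)] = √[1.32691×10^11 × (2/9.11064×10^8 − 1/6.15604×10^8)] = 8.703 km/s.

v = 8703 m/s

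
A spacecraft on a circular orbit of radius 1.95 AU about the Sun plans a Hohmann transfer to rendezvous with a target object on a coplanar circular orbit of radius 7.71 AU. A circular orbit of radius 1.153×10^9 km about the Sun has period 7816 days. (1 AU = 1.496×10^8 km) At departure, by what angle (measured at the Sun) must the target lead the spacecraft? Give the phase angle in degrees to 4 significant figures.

φ = 90.75°

From Kepler's third law T² = 4π²r³/μ at r = 1.153×10^9 km, T = 7816 days = 7816 × 86400 s = 6.753024×10^8 s: μ = 4π²r³/T² = 1.32694×10^11 km³/s².
In km: r₁ = 1.95 × 1.496×10^8 = 2.9172×10^8 km; r₂ = 7.71 × 1.496×10^8 = 1.153416×10^9 km.
Transfer-ellipse semi-major axis a_t = (r₁ + r₂)/2 = (2.9172×10^8 + 1.153416×10^9)/2 = 7.22568×10^8 km.
The half-period of the transfer ellipse is t = π√(a_t³/μ) = 1.6751×10^8 s.
The target's mean motion on its circular orbit is ω₂ = √(μ/r₂³) = 9.2992×10^-9 rad/s.
Angle swept by the target during transfer: ω₂·t = 1.5577 rad = 89.25°.
Arrival is 180° from departure on the ellipse, so φ = 180° − 89.25° = 90.75°.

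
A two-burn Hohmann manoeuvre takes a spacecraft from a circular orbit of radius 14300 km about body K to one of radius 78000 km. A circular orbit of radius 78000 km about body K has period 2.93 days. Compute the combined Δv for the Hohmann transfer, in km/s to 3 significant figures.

From Kepler's third law T² = 4π²r³/μ at r = 78000 km, T = 2.93 days = 2.93 × 86400 s = 2.53152×10^5 s: μ = 4π²r³/T² = 2.92335×10^5 km³/s².
Semi-major axis of the transfer orbit: a_t = (14300 + 78000)/2 = 46150 km.
Circular speed at r₁: v₁ = √(μ/r₁) = √(2.92335×10^5/14300) = 4.521 km/s.
Transfer-orbit speed at r₁ (vis-viva): v_p = √[μ(2/r₁ − 1/a_t)] = 5.878 km/s.
First burn Δv₁ = |v_p − v₁| = 1.357 km/s.
At r₂, v₂ = √(μ/r₂) = 1.9359 km/s.
Transfer-orbit speed at r₂: v_a = √[μ(2/r₂ − 1/a_t)] = 1.0776 km/s.
Second burn Δv₂ = |v₂ − v_a| = 0.8583 km/s.
Total Δv = Δv₁ + Δv₂ = 2.215 km/s.

Δv = 2.21 km/s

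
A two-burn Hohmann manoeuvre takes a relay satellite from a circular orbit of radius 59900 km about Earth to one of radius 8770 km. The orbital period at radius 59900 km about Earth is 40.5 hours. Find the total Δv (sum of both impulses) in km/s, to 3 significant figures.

From Kepler's third law T² = 4π²r³/μ at r = 59900 km, T = 40.5 hours = 40.5 × 3600 s = 1.458×10^5 s: μ = 4π²r³/T² = 3.99140×10^5 km³/s².
Semi-major axis of the transfer orbit: a_t = (59900 + 8770)/2 = 34335 km.
At r₁ the circular-orbit speed is v₁ = √(μ/r₁) = 2.5814 km/s.
On the transfer ellipse at r₁, vis-viva equation gives v_a = √[μ(2/r₁ − 1/a_t)] = 1.3046 km/s.
First burn Δv₁ = |v_a − v₁| = 1.277 km/s.
At r₂, v₂ = √(μ/r₂) = 6.7463 km/s.
Transfer-orbit speed at r₂: v_p = √[μ(2/r₂ − 1/a_t)] = 8.9106 km/s.
Second burn Δv₂ = |v₂ − v_p| = 2.164 km/s.
Total Δv = Δv₁ + Δv₂ = 3.441 km/s.

Δv = 3.44 km/s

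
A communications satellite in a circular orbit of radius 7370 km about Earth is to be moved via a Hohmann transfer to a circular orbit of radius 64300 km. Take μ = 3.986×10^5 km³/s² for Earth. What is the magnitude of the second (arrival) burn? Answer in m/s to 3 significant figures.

Δv₂ = 1360 m/s

Transfer-ellipse semi-major axis a_t = (r₁ + r₂)/2 = (7370 + 64300)/2 = 35835 km.
On the circular orbit at r = 64300 km, v_c = √(μ/r) = 2.490 km/s.
Transfer-orbit speed at the same r (vis-viva, a = a_t): v_t = √[μ(2/r − 1/a_t)] = 1.129 km/s.
Δv₂ = |v_t − v_c| = |1.129 − 2.490| = 1.361 km/s.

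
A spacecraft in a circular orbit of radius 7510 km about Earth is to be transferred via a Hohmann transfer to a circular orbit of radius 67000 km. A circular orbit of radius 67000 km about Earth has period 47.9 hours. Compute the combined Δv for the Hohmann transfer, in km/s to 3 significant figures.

From Kepler's third law T² = 4π²r³/μ at r = 67000 km, T = 47.9 hours = 47.9 × 3600 s = 1.7244×10^5 s: μ = 4π²r³/T² = 3.99308×10^5 km³/s².
Semi-major axis of the transfer orbit: a_t = (7510 + 67000)/2 = 37255 km.
At r₁ the circular-orbit speed is v₁ = √(μ/r₁) = 7.292 km/s.
Transfer-orbit speed at r₁ (vis-viva equation): v_p = √[μ(2/r₁ − 1/a_t)] = 9.779 km/s.
First burn Δv₁ = |v_p − v₁| = 2.487 km/s.
At r₂, v₂ = √(μ/r₂) = 2.441 km/s.
Transfer-orbit speed at r₂: v_a = √[μ(2/r₂ − 1/a_t)] = 1.096 km/s.
Second burn Δv₂ = |v₂ − v_a| = 1.345 km/s.
Total Δv = Δv₁ + Δv₂ = 3.832 km/s.

Δv = 3.83 km/s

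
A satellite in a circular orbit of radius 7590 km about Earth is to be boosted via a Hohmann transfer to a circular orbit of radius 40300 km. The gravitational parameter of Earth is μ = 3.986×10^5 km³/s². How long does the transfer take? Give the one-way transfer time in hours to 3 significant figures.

Transfer-ellipse semi-major axis a_t = (r₁ + r₂)/2 = (7590 + 40300)/2 = 23945 km.
Half the transfer-orbit period gives t = π√(a_t³/μ) = 18440 s.
Converting: 18440 s ÷ 3600 s/hour = 5.12 hours.

t = 5.12 hours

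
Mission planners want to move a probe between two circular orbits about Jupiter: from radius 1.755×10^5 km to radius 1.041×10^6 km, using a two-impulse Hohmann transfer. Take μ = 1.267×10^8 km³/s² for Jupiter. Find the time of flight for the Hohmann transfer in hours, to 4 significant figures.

The Hohmann ellipse has a_t = (r₁ + r₂)/2 = 6.0825×10^5 km.
Half the transfer-orbit period gives t = π√(a_t³/μ) = 1.324×10^5 s.
Converting: 1.324×10^5 s ÷ 3600 s/hour = 36.78 hours.

t = 36.78 hours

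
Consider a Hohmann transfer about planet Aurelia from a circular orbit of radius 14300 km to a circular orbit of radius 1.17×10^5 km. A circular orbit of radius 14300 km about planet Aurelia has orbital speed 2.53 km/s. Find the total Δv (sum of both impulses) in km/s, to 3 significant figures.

From the circular-orbit relation v² = μ/r at r = 14300 km: μ = v²r = (2.53)² × 14300 = 91532.9 km³/s².
Semi-major axis of the transfer orbit: a_t = (14300 + 1.170×10^5)/2 = 65650 km.
Circular speed at r₁: v₁ = √(μ/r₁) = √(91532.9/14300) = 2.5300 km/s.
Transfer-orbit speed at r₁ (vis-viva): v_p = √[μ(2/r₁ − 1/a_t)] = 3.3775 km/s.
First burn Δv₁ = |v_p − v₁| = 0.8475 km/s.
Circular speed at r₂: v₂ = √(μ/r₂) = 0.8845 km/s.
Transfer-orbit speed at r₂: v_a = √[μ(2/r₂ − 1/a_t)] = 0.4128 km/s.
Second burn Δv₂ = |v₂ − v_a| = 0.4717 km/s.
Δv = Δv₁ + Δv₂ = 0.8475 + 0.4717 = 1.319 km/s.

Δv = 1.32 km/s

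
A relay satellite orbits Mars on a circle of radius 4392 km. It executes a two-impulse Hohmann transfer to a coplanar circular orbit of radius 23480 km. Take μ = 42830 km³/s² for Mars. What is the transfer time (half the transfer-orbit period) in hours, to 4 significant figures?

The Hohmann ellipse has a_t = (r₁ + r₂)/2 = 13936 km.
By Kepler's third law the transfer-orbit period is T = 2π√(a_t³/μ), so t = T/2 = 24974 s.
Converting: 24974 s ÷ 3600 s/hour = 6.937 hours.

t = 6.937 hours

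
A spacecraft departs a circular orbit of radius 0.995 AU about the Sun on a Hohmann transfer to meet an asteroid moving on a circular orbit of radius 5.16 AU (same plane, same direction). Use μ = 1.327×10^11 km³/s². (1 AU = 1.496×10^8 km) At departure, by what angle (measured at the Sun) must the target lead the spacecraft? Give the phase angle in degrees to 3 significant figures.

φ = 97.1°

In km: r₁ = 0.995 × 1.496×10^8 = 1.48852×10^8 km; r₂ = 5.16 × 1.496×10^8 = 7.71936×10^8 km.
Transfer-ellipse semi-major axis a_t = (r₁ + r₂)/2 = (1.48852×10^8 + 7.71936×10^8)/2 = 4.60394×10^8 km.
The half-period of the transfer ellipse is t = π√(a_t³/μ) = 8.519×10^7 s.
The target's mean motion on its circular orbit is ω₂ = √(μ/r₂³) = 1.698×10^-8 rad/s.
Angle swept by the target during transfer: ω₂·t = 1.447 rad = 82.91°.
The spacecraft traverses 180° on the transfer ellipse, so the target must lead by 180° − 82.91° = 97.1°.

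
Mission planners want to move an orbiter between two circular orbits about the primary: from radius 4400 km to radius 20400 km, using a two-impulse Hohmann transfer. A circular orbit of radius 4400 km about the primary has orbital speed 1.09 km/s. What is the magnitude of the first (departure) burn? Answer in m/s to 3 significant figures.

From the circular-orbit relation v² = μ/r at r = 4400 km: μ = v²r = (1.09)² × 4400 = 5227.64 km³/s².
The Hohmann ellipse has a_t = (r₁ + r₂)/2 = 12400 km.
Circular speed at r = 4400 km: v_c = √(μ/r) = 1.0900 km/s.
Vis-viva on the transfer ellipse at r = 4400 km gives v_t = √[μ(2/r − 1/a_t)] = 1.3981 km/s.
Δv₁ = |v_t − v_c| = |1.3981 − 1.0900| = 0.3081 km/s.

Δv₁ = 308 m/s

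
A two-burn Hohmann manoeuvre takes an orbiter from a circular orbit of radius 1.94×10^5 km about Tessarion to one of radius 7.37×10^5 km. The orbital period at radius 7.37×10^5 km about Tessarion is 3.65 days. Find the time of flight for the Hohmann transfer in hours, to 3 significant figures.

From Kepler's third law T² = 4π²r³/μ at r = 7.37×10^5 km, T = 3.65 days = 3.65 × 86400 s = 3.1536×10^5 s: μ = 4π²r³/T² = 1.58909×10^8 km³/s².
Semi-major axis of the transfer orbit: a_t = (1.940×10^5 + 7.370×10^5)/2 = 4.655×10^5 km.
By Kepler's third law the transfer-orbit period is T = 2π√(a_t³/μ), so t = T/2 = 79150 s.
Converting: 79150 s ÷ 3600 s/hour = 22.0 hours.

t = 22.0 hours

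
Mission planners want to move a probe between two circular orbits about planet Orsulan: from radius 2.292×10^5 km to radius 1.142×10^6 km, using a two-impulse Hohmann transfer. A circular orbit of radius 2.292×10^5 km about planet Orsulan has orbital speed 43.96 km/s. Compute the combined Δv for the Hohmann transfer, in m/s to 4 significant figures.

Δv = 21080 m/s

From the circular-orbit relation v² = μ/r at r = 2.292×10^5 km: μ = v²r = (43.96)² × 2.292×10^5 = 4.42925×10^8 km³/s².
Transfer-ellipse semi-major axis a_t = (r₁ + r₂)/2 = (2.292×10^5 + 1.142×10^6)/2 = 6.856×10^5 km.
Circular speed at r₁: v₁ = √(μ/r₁) = √(4.42925×10^8/2.292×10^5) = 43.960 km/s.
Transfer-orbit speed at r₁ (v² = μ(2/r − 1/a)): v_p = √[μ(2/r₁ − 1/a_t)] = 56.736 km/s.
First burn Δv₁ = |v_p − v₁| = 12.776 km/s.
Circular speed at r₂: v₂ = √(μ/r₂) = 19.693910 km/s.
Transfer-orbit speed at r₂: v_a = √[μ(2/r₂ − 1/a_t)] = 11.386856 km/s.
Second burn Δv₂ = |v₂ − v_a| = 8.3071 km/s.
Total Δv = Δv₁ + Δv₂ = 21.08 km/s.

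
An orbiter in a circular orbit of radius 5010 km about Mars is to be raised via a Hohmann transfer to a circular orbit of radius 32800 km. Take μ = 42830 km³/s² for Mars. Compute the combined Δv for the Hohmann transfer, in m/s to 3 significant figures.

Transfer-ellipse semi-major axis a_t = (r₁ + r₂)/2 = (5010 + 32800)/2 = 18905 km.
At r₁ the circular-orbit speed is v₁ = √(μ/r₁) = 2.9239 km/s.
Transfer-orbit speed at r₁ (vis-viva equation): v_p = √[μ(2/r₁ − 1/a_t)] = 3.8513 km/s.
First burn Δv₁ = |v_p − v₁| = 0.9274 km/s.
Circular speed at r₂: v₂ = √(μ/r₂) = 1.14271 km/s.
Transfer-orbit speed at r₂: v_a = √[μ(2/r₂ − 1/a_t)] = 0.588258 km/s.
Second burn Δv₂ = |v₂ − v_a| = 0.5545 km/s.
Δv = Δv₁ + Δv₂ = 0.9274 + 0.5545 = 1.482 km/s.

Δv = 1480 m/s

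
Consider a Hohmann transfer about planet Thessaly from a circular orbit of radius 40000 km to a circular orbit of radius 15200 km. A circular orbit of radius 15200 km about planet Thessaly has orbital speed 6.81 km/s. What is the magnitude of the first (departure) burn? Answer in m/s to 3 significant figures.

Δv₁ = 1080 m/s

From the circular-orbit relation v² = μ/r at r = 15200 km: μ = v²r = (6.81)² × 15200 = 7.04917×10^5 km³/s².
Transfer-ellipse semi-major axis a_t = (r₁ + r₂)/2 = (40000 + 15200)/2 = 27600 km.
On the circular orbit at r = 40000 km, v_c = √(μ/r) = 4.198 km/s.
Vis-viva on the transfer ellipse at r = 40000 km gives v_t = √[μ(2/r − 1/a_t)] = 3.115 km/s.
Δv₁ = |v_t − v_c| = |3.115 − 4.198| = 1.083 km/s.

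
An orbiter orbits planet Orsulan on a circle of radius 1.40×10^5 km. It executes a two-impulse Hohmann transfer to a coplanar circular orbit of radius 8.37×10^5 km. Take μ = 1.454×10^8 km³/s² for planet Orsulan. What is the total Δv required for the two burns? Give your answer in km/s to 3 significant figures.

The Hohmann ellipse has a_t = (r₁ + r₂)/2 = 4.885×10^5 km.
Circular speed at r₁: v₁ = √(μ/r₁) = √(1.454×10^8/1.400×10^5) = 32.227 km/s.
Transfer-orbit speed at r₁ (vis-viva equation): v_p = √[μ(2/r₁ − 1/a_t)] = 42.184 km/s.
First burn Δv₁ = |v_p − v₁| = 9.957 km/s.
At r₂, v₂ = √(μ/r₂) = 13.18 km/s.
Transfer-orbit speed at r₂: v_a = √[μ(2/r₂ − 1/a_t)] = 7.056 km/s.
Second burn Δv₂ = |v₂ − v_a| = 6.124 km/s.
Δv = Δv₁ + Δv₂ = 9.957 + 6.124 = 16.08 km/s.

Δv = 16.1 km/s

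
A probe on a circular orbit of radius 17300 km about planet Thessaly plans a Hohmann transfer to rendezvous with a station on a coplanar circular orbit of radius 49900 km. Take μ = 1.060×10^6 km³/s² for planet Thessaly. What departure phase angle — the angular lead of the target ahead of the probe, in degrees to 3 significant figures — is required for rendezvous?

The Hohmann ellipse has a_t = (r₁ + r₂)/2 = 33600 km.
Transfer time t = π√(a_t³/μ) = 18793.4 s.
Target angular speed ω₂ = √(μ/r₂³) = 9.23639×10^-5 rad/s.
Angle swept by the target during transfer: ω₂·t = 1.73583 rad = 99.46°.
Arrival is 180° from departure on the ellipse, so φ = 180° − 99.46° = 80.5°.

φ = 80.5°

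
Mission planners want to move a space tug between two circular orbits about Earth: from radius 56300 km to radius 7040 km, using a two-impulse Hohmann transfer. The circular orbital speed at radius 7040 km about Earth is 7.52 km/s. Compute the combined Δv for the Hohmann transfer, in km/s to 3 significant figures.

From the circular-orbit relation v² = μ/r at r = 7040 km: μ = v²r = (7.52)² × 7040 = 3.98115×10^5 km³/s².
Semi-major axis of the transfer orbit: a_t = (56300 + 7040)/2 = 31670 km.
At r₁ the circular-orbit speed is v₁ = √(μ/r₁) = 2.6592 km/s.
On the transfer ellipse at r₁, vis-viva equation gives v_a = √[μ(2/r₁ − 1/a_t)] = 1.2538 km/s.
First burn Δv₁ = |v_a − v₁| = 1.4054 km/s.
Circular speed at r₂: v₂ = √(μ/r₂) = 7.52000 km/s.
Transfer-orbit speed at r₂: v_p = √[μ(2/r₂ − 1/a_t)] = 10.0265 km/s.
Second burn Δv₂ = |v₂ − v_p| = 2.5065 km/s.
Δv = Δv₁ + Δv₂ = 1.4054 + 2.5065 = 3.912 km/s.

Δv = 3.91 km/s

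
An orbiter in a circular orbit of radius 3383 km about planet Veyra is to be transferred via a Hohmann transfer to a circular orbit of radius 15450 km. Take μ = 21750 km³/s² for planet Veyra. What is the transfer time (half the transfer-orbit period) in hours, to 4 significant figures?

The Hohmann ellipse has a_t = (r₁ + r₂)/2 = 9416.5 km.
Half the transfer-orbit period gives t = π√(a_t³/μ) = 19465 s.
Converting: 19465 s ÷ 3600 s/hour = 5.407 hours.

t = 5.407 hours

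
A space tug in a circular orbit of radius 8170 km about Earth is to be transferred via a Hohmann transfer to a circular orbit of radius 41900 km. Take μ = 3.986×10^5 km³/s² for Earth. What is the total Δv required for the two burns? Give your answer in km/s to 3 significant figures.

Semi-major axis of the transfer orbit: a_t = (8170 + 41900)/2 = 25035 km.
At r₁ the circular-orbit speed is v₁ = √(μ/r₁) = 6.9849 km/s.
On the transfer ellipse at r₁, vis-viva equation gives v_p = √[μ(2/r₁ − 1/a_t)] = 9.0363 km/s.
First burn Δv₁ = |v_p − v₁| = 2.0514 km/s.
Circular speed at r₂: v₂ = √(μ/r₂) = 3.08434 km/s.
Transfer-orbit speed at r₂: v_a = √[μ(2/r₂ − 1/a_t)] = 1.76197 km/s.
Second burn Δv₂ = |v₂ − v_a| = 1.3224 km/s.
Δv = Δv₁ + Δv₂ = 2.0514 + 1.3224 = 3.374 km/s.

Δv = 3.37 km/s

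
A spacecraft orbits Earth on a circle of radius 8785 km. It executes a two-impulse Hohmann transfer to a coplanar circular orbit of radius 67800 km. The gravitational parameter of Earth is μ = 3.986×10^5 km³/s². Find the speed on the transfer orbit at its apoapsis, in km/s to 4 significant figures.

Semi-major axis of the transfer orbit: a_t = (8785 + 67800)/2 = 38292.5 km.
At apoapsis, r = 67800 km.
From the vis-viva equation, v = √[μ(2/r − 1/a_t)] = 1.161 km/s.

v = 1.161 km/s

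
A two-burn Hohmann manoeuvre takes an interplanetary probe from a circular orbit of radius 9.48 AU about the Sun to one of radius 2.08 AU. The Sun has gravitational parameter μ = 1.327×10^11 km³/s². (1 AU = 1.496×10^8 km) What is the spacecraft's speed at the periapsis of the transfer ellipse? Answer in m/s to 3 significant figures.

In km: r₁ = 9.48 × 1.496×10^8 = 1.418208×10^9 km; r₂ = 2.08 × 1.496×10^8 = 3.11168×10^8 km.
Transfer-ellipse semi-major axis a_t = (r₁ + r₂)/2 = (1.418208×10^9 + 3.11168×10^8)/2 = 8.64688×10^8 km.
At periapsis, r = 3.11168×10^8 km.
Applying v² = μ(2/r − 1/a_t): v = 26.45 km/s.

v = 26400 m/s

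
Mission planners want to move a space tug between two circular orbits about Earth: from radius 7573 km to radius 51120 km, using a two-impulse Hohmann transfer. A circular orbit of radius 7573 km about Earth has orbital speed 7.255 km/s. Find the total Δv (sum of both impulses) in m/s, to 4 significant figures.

From the circular-orbit relation v² = μ/r at r = 7573 km: μ = v²r = (7.255)² × 7573 = 3.98605×10^5 km³/s².
Transfer-ellipse semi-major axis a_t = (r₁ + r₂)/2 = (7573 + 51120)/2 = 29346.5 km.
At r₁ the circular-orbit speed is v₁ = √(μ/r₁) = 7.255 km/s.
Transfer-orbit speed at r₁ (vis-viva): v_p = √[μ(2/r₁ − 1/a_t)] = 9.575 km/s.
First burn Δv₁ = |v_p − v₁| = 2.320 km/s.
At r₂, v₂ = √(μ/r₂) = 2.7924 km/s.
Transfer-orbit speed at r₂: v_a = √[μ(2/r₂ − 1/a_t)] = 1.4185 km/s.
Second burn Δv₂ = |v₂ − v_a| = 1.374 km/s.
Total Δv = Δv₁ + Δv₂ = 3.694 km/s.

Δv = 3694 m/s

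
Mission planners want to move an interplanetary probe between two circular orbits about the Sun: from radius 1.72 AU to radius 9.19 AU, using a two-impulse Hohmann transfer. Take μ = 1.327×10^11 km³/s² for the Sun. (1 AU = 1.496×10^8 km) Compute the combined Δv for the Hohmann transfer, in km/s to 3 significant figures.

Δv = 11.1 km/s

In km: r₁ = 1.72 × 1.496×10^8 = 2.57312×10^8 km; r₂ = 9.19 × 1.496×10^8 = 1.374824×10^9 km.
Semi-major axis of the transfer orbit: a_t = (2.57312×10^8 + 1.374824×10^9)/2 = 8.16068×10^8 km.
Circular speed at r₁: v₁ = √(μ/r₁) = √(1.327×10^11/2.57312×10^8) = 22.7094 km/s.
Transfer-orbit speed at r₁ (v² = μ(2/r − 1/a)): v_p = √[μ(2/r₁ − 1/a_t)] = 29.4758 km/s.
First burn Δv₁ = |v_p − v₁| = 6.766 km/s.
At r₂, v₂ = √(μ/r₂) = 9.825 km/s.
Transfer-orbit speed at r₂: v_a = √[μ(2/r₂ − 1/a_t)] = 5.517 km/s.
Second burn Δv₂ = |v₂ − v_a| = 4.308 km/s.
Δv = Δv₁ + Δv₂ = 6.766 + 4.308 = 11.07 km/s.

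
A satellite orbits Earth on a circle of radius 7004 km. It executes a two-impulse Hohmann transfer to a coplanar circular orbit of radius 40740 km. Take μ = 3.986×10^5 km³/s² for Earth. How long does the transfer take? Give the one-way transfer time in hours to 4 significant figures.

The Hohmann ellipse has a_t = (r₁ + r₂)/2 = 23872 km.
Transfer time t = π√(a_t³/μ) = π√((23872)³ / 3.986×10^5) = 18353 s.
Converting: 18353 s ÷ 3600 s/hour = 5.098 hours.

t = 5.098 hours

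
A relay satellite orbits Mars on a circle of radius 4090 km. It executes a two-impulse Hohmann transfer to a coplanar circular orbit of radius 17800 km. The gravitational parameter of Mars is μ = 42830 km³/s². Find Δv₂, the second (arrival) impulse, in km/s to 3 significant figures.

Δv₂ = 0.603 km/s

The Hohmann ellipse has a_t = (r₁ + r₂)/2 = 10945 km.
Circular speed at r = 17800 km: v_c = √(μ/r) = 1.551187 km/s.
Vis-viva on the transfer ellipse at r = 17800 km gives v_t = √[μ(2/r − 1/a_t)] = 0.9482390 km/s.
Δv₂ = |v_t − v_c| = |0.9482390 − 1.551187| = 0.6029 km/s.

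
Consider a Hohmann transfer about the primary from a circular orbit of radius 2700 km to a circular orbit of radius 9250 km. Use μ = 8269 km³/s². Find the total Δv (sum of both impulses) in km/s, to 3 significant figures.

Δv = 0.737 km/s

Semi-major axis of the transfer orbit: a_t = (2700 + 9250)/2 = 5975 km.
At r₁ the circular-orbit speed is v₁ = √(μ/r₁) = 1.7500 km/s.
Transfer-orbit speed at r₁ (v² = μ(2/r − 1/a)): v_p = √[μ(2/r₁ − 1/a_t)] = 2.1774 km/s.
First burn Δv₁ = |v_p − v₁| = 0.4274 km/s.
At r₂, v₂ = √(μ/r₂) = 0.9455 km/s.
Transfer-orbit speed at r₂: v_a = √[μ(2/r₂ − 1/a_t)] = 0.6356 km/s.
Second burn Δv₂ = |v₂ − v_a| = 0.3099 km/s.
Δv = Δv₁ + Δv₂ = 0.4274 + 0.3099 = 0.7373 km/s.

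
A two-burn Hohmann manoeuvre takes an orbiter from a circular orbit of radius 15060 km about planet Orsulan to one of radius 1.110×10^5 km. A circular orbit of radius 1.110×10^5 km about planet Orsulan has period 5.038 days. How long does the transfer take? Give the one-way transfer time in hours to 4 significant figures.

t = 25.87 hours

From Kepler's third law T² = 4π²r³/μ at r = 1.110×10^5 km, T = 5.038 days = 5.038 × 86400 s = 4.352832×10^5 s: μ = 4π²r³/T² = 2.84961×10^5 km³/s².
Semi-major axis of the transfer orbit: a_t = (15060 + 1.110×10^5)/2 = 63030 km.
Half the transfer-orbit period gives t = π√(a_t³/μ) = 93130 s.
Converting: 93130 s ÷ 3600 s/hour = 25.87 hours.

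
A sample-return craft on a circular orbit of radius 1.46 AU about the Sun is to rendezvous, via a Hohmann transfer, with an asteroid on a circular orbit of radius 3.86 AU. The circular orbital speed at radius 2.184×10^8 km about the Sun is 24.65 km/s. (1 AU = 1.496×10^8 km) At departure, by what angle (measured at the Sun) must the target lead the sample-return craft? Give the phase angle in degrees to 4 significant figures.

φ = 77.03°

From the circular-orbit relation v² = μ/r at r = 2.184×10^8 km: μ = v²r = (24.65)² × 2.184×10^8 = 1.32705×10^11 km³/s².
In km: r₁ = 1.46 × 1.496×10^8 = 2.18416×10^8 km; r₂ = 3.86 × 1.496×10^8 = 5.77456×10^8 km.
Semi-major axis of the transfer orbit: a_t = (2.18416×10^8 + 5.77456×10^8)/2 = 3.97936×10^8 km.
The half-period of the transfer ellipse is t = π√(a_t³/μ) = 6.8458×10^7 s.
The target's mean motion on its circular orbit is ω₂ = √(μ/r₂³) = 2.6252×10^-8 rad/s.
Angle swept by the target during transfer: ω₂·t = 1.7972 rad = 102.97°.
Arrival is 180° from departure on the ellipse, so φ = 180° − 102.97° = 77.03°.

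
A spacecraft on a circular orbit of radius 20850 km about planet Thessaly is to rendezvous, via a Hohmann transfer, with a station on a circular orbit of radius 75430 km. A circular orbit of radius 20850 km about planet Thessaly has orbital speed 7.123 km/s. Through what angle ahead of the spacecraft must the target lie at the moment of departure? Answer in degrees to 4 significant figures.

φ = 88.23°

From the circular-orbit relation v² = μ/r at r = 20850 km: μ = v²r = (7.123)² × 20850 = 1.05787×10^6 km³/s².
Transfer-ellipse semi-major axis a_t = (r₁ + r₂)/2 = (20850 + 75430)/2 = 48140 km.
The half-period of the transfer ellipse is t = π√(a_t³/μ) = 32260 s.
Target angular speed ω₂ = √(μ/r₂³) = 4.965×10^-5 rad/s.
Angle swept by the target during transfer: ω₂·t = 1.6017 rad = 91.77°.
The spacecraft traverses 180° on the transfer ellipse, so the target must lead by 180° − 91.77° = 88.23°.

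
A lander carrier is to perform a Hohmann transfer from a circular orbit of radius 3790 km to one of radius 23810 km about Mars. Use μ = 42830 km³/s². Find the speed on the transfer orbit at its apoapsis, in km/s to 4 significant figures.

Semi-major axis of the transfer orbit: a_t = (3790 + 23810)/2 = 13800 km.
The apoapsis of the transfer ellipse is at r = 23810 km.
Vis-viva: v = √[μ(2/r − 1/a_t)] = √[42830 × (2/23810 − 1/13800)] = 0.7029 km/s.

v = 0.7029 km/s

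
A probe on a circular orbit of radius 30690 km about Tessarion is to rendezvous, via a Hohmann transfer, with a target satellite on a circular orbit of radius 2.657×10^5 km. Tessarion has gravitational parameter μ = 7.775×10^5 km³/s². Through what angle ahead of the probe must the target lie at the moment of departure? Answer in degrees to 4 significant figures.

φ = 105.0°

Transfer-ellipse semi-major axis a_t = (r₁ + r₂)/2 = (30690 + 2.657×10^5)/2 = 1.48195×10^5 km.
Transfer time t = π√(a_t³/μ) = 2.0326×10^5 s.
Target angular speed ω₂ = √(μ/r₂³) = 6.4382×10^-6 rad/s.
Angle swept by the target during transfer: ω₂·t = 1.3086 rad = 74.98°.
Arrival is 180° from departure on the ellipse, so φ = 180° − 74.98° = 105.0°.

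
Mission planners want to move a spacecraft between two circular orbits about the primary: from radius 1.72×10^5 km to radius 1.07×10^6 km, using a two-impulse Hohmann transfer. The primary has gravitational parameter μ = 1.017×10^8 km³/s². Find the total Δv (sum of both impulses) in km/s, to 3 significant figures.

Δv = 12.2 km/s

Transfer-ellipse semi-major axis a_t = (r₁ + r₂)/2 = (1.720×10^5 + 1.070×10^6)/2 = 6.210×10^5 km.
Circular speed at r₁: v₁ = √(μ/r₁) = √(1.017×10^8/1.720×10^5) = 24.316 km/s.
Transfer-orbit speed at r₁ (v² = μ(2/r − 1/a)): v_p = √[μ(2/r₁ − 1/a_t)] = 31.918 km/s.
First burn Δv₁ = |v_p − v₁| = 7.602 km/s.
Circular speed at r₂: v₂ = √(μ/r₂) = 9.749 km/s.
Transfer-orbit speed at r₂: v_a = √[μ(2/r₂ − 1/a_t)] = 5.131 km/s.
Second burn Δv₂ = |v₂ − v_a| = 4.618 km/s.
Total Δv = Δv₁ + Δv₂ = 12.22 km/s.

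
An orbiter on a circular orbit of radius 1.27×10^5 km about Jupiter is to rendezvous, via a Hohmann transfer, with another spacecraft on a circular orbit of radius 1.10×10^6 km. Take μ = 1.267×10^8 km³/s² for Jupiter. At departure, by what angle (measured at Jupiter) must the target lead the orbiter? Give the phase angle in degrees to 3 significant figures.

φ = 105°

Transfer-ellipse semi-major axis a_t = (r₁ + r₂)/2 = (1.270×10^5 + 1.100×10^6)/2 = 6.135×10^5 km.
Transfer time t = π√(a_t³/μ) = 1.34117×10^5 s.
The target's mean motion on its circular orbit is ω₂ = √(μ/r₂³) = 9.75662×10^-6 rad/s.
Angle swept by the target during transfer: ω₂·t = 1.3085 rad = 74.97°.
The orbiter traverses 180° on the transfer ellipse, so the target must lead by 180° − 74.97° = 105°.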